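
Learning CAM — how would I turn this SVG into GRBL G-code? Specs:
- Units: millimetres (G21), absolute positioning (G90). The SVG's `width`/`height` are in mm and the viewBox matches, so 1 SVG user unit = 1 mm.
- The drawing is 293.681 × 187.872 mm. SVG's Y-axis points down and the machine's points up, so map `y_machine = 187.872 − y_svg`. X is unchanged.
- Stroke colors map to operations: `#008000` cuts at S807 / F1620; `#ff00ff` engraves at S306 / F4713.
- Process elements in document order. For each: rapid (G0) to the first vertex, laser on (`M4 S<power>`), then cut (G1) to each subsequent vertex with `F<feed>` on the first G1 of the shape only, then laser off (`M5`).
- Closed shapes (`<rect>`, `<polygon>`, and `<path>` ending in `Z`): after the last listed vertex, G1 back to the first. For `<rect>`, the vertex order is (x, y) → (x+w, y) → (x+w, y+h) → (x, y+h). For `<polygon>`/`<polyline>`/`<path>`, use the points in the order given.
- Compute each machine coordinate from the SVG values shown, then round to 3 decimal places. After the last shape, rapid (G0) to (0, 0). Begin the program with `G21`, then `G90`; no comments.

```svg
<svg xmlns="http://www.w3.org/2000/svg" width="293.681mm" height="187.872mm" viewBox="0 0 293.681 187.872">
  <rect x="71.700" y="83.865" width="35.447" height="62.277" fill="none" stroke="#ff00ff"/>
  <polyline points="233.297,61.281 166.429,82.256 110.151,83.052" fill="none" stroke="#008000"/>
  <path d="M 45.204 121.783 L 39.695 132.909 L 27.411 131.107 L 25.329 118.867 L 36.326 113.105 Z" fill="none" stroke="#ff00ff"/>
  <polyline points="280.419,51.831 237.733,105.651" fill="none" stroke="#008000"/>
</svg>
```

G21
G90
G0 X71.700 Y104.007
M4 S306
G1 X107.147 Y104.007 F4713
G1 X107.147 Y41.730
G1 X71.700 Y41.730
G1 X71.700 Y104.007
M5
G0 X233.297 Y126.591
M4 S807
G1 X166.429 Y105.616 F1620
G1 X110.151 Y104.820
M5
G0 X45.204 Y66.089
M4 S306
G1 X39.695 Y54.963 F4713
G1 X27.411 Y56.765
G1 X25.329 Y69.005
G1 X36.326 Y74.767
G1 X45.204 Y66.089
M5
G0 X280.419 Y136.041
M4 S807
G1 X237.733 Y82.221 F1620
M5
G0 X0.000 Y0.000

1 u = 1 mm; y_m = 187.872 − y.

[1] `<rect>` rectangle, #ff00ff→engrave S306 F4713: (71.700,104.007) → (107.147,104.007) → (107.147,41.730) → (71.700,41.730) → (71.700,104.007) (closed)

[2] `<polyline>` open polyline, #008000→cut S807 F1620: (233.297,126.591) → (166.429,105.616) → (110.151,104.820)

[3] `<path>` regular polygon, #ff00ff→engrave S306 F4713: (45.204,66.089) → (39.695,54.963) → (27.411,56.765) → (25.329,69.005) → (36.326,74.767) → (45.204,66.089) (closed)

[4] `<polyline>` line segment, #008000→cut S807 F1620: (280.419,136.041) → (237.733,82.221)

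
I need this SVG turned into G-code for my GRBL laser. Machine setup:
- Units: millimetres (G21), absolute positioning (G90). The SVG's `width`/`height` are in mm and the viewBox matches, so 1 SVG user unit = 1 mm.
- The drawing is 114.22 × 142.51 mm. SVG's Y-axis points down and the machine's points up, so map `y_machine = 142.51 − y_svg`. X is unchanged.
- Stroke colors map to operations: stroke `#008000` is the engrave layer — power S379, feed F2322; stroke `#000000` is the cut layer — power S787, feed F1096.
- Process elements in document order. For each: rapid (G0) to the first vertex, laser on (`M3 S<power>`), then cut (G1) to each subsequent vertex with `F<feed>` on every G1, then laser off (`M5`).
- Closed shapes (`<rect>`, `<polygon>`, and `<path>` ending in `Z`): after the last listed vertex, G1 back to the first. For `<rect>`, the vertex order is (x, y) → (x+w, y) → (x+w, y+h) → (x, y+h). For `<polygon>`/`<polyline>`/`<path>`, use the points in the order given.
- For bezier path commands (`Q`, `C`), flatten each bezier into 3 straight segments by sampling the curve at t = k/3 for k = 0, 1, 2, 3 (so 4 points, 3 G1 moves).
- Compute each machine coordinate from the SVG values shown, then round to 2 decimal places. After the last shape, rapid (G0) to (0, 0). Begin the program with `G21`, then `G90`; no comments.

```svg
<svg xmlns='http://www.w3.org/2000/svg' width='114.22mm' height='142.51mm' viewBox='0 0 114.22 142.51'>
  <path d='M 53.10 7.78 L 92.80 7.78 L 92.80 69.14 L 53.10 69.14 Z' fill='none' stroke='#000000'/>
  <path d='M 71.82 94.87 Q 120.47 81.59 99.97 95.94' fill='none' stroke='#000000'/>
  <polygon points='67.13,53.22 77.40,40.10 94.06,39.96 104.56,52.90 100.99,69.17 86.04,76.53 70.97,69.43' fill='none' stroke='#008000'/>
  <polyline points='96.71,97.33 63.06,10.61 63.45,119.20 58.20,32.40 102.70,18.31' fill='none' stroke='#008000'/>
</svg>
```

G21
G90
G0 X53.10 Y134.73
M3 S787
G1 X92.80 Y134.73 F1096
G1 X92.80 Y73.37 F1096
G1 X53.10 Y73.37 F1096
G1 X53.10 Y134.73 F1096
M5
G0 X71.82 Y47.64
M3 S787
G1 X96.57 Y53.42 F1096
G1 X105.95 Y53.07 F1096
G1 X99.97 Y46.57 F1096
M5
G0 X67.13 Y89.29
M3 S379
G1 X77.40 Y102.41 F2322
G1 X94.06 Y102.55 F2322
G1 X104.56 Y89.61 F2322
G1 X100.99 Y73.34 F2322
G1 X86.04 Y65.98 F2322
G1 X70.97 Y73.08 F2322
G1 X67.13 Y89.29 F2322
M5
G0 X96.71 Y45.18
M3 S379
G1 X63.06 Y131.90 F2322
G1 X63.45 Y23.31 F2322
G1 X58.20 Y110.11 F2322
G1 X102.70 Y124.20 F2322
M5
G0 X0.00 Y0.00

viewBox `0 0 114.22 142.51` with mm width/height → 1 unit = 1 mm. Flip: y_m = 142.51 − y_svg.

**Shape 1** — `<path>` rectangle, stroke `#000000` → cut (S787, F1096). Machine vertices: (53.10,134.73) → (92.80,134.73) → (92.80,73.37) → (53.10,73.37) → (53.10,134.73). Closed: final G1 returns to the first vertex.

**Shape 2** — `<path>` quadratic bezier, stroke `#000000` → cut (S787, F1096). Control points (SVG): P0=(71.82,94.87), P1=(120.47,81.59), P2=(99.97,95.94); sampled at t=k/3. Machine vertices: (71.82,47.64) → (96.57,53.42) → (105.95,53.07) → (99.97,46.57). Open path.

**Shape 3** — `<polygon>` regular polygon, stroke `#008000` → engrave (S379, F2322). Machine vertices: (67.13,89.29) → (77.40,102.41) → (94.06,102.55) → (104.56,89.61) → (100.99,73.34) → (86.04,65.98) → (70.97,73.08) → (67.13,89.29). Closed: final G1 returns to the first vertex.

**Shape 4** — `<polyline>` open polyline, stroke `#008000` → engrave (S379, F2322). Machine vertices: (96.71,45.18) → (63.06,131.90) → (63.45,23.31) → (58.20,110.11) → (102.70,124.20). Open path.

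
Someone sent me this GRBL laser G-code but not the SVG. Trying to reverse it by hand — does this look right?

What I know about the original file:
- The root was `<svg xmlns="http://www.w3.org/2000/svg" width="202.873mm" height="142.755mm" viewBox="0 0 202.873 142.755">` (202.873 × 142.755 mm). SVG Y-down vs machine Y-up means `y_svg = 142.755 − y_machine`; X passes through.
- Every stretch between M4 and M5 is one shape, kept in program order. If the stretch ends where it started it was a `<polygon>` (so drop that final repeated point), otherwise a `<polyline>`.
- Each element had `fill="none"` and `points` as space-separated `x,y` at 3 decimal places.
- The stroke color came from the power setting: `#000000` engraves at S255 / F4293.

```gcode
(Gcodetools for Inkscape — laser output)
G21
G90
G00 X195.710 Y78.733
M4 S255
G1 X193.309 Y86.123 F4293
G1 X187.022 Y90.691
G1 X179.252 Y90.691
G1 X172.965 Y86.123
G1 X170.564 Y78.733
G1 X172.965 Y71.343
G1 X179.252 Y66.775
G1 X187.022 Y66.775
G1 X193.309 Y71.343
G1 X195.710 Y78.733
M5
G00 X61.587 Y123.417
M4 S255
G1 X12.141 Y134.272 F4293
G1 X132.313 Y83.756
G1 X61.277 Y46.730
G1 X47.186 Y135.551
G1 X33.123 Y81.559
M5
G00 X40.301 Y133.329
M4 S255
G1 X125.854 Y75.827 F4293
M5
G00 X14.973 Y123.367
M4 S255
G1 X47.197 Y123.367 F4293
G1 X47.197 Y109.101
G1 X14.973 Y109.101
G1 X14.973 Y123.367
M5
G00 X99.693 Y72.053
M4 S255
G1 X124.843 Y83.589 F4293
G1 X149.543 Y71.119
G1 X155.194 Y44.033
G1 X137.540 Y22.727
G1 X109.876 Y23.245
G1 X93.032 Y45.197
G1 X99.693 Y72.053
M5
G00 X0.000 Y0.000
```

Each laser-on run becomes one SVG element. Flip Y back into SVG space with y_svg = 142.755 − y_machine. Every run uses S255, so all elements get stroke `#000000` (engrave).

Run 1: The run returns to its start, so emit a `<polygon>` with points (Y-flipped): 195.710,64.022 193.309,56.632 187.022,52.064 179.252,52.064 172.965,56.632 170.564,64.022 172.965,71.412 179.252,75.980 187.022,75.980 193.309,71.412.

Run 2: The run is open, so emit a `<polyline>` with points (Y-flipped): 61.587,19.338 12.141,8.483 132.313,58.999 61.277,96.025 47.186,7.204 33.123,61.196.

Run 3: The run is open, so emit a `<polyline>` with points (Y-flipped): 40.301,9.426 125.854,66.928.

Run 4: The run returns to its start, so emit a `<polygon>` with points (Y-flipped): 14.973,19.388 47.197,19.388 47.197,33.654 14.973,33.654.

Run 5: The run returns to its start, so emit a `<polygon>` with points (Y-flipped): 99.693,70.702 124.843,59.166 149.543,71.636 155.194,98.722 137.540,120.028 109.876,119.510 93.032,97.558.

<svg xmlns="http://www.w3.org/2000/svg" width="202.873mm" height="142.755mm" viewBox="0 0 202.873 142.755">
  <polygon points="195.710,64.022 193.309,56.632 187.022,52.064 179.252,52.064 172.965,56.632 170.564,64.022 172.965,71.412 179.252,75.980 187.022,75.980 193.309,71.412" fill="none" stroke="#000000"/>
  <polyline points="61.587,19.338 12.141,8.483 132.313,58.999 61.277,96.025 47.186,7.204 33.123,61.196" fill="none" stroke="#000000"/>
  <polyline points="40.301,9.426 125.854,66.928" fill="none" stroke="#000000"/>
  <polygon points="14.973,19.388 47.197,19.388 47.197,33.654 14.973,33.654" fill="none" stroke="#000000"/>
  <polygon points="99.693,70.702 124.843,59.166 149.543,71.636 155.194,98.722 137.540,120.028 109.876,119.510 93.032,97.558" fill="none" stroke="#000000"/>
</svg>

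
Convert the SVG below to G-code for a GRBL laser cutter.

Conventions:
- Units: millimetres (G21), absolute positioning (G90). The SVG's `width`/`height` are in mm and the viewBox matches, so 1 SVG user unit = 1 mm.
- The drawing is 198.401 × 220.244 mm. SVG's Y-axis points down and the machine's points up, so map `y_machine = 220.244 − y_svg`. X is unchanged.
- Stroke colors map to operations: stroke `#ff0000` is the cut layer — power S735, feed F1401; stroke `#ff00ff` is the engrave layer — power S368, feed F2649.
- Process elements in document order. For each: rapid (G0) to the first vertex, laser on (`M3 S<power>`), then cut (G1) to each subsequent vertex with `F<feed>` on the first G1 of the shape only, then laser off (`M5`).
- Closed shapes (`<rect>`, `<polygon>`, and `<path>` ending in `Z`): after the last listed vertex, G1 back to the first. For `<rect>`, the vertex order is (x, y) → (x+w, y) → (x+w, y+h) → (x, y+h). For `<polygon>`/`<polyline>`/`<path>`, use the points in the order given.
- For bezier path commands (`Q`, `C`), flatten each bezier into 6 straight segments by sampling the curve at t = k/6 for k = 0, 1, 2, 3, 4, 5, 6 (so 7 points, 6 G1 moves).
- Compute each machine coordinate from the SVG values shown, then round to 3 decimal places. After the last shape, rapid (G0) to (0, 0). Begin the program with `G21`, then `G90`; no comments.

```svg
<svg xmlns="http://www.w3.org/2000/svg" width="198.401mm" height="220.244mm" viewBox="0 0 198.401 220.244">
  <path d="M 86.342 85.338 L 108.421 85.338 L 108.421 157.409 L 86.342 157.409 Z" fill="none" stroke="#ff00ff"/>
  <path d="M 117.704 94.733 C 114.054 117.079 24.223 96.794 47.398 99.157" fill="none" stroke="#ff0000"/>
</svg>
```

G21
G90
G0 X86.342 Y134.906
M3 S368
G1 X108.421 Y134.906 F2649
G1 X108.421 Y62.835
G1 X86.342 Y62.835
G1 X86.342 Y134.906
M5
G0 X117.704 Y125.511
M3 S735
G1 X109.619 Y117.588 F1401
G1 X92.704 Y114.958
G1 X72.492 Y115.805
G1 X54.514 Y118.318
G1 X44.306 Y120.683
G1 X47.398 Y121.087
M5
G0 X0.000 Y0.000

Since the viewBox matches the mm dimensions, user units are millimetres directly. The only transform is the Y-flip y_m = 220.244 − y_svg.

Shape 1 is a rectangle drawn with `<path>`. Its stroke #ff00ff means engrave at S368, F2649. After flipping Y the toolpath is (86.342,134.906) → (108.421,134.906) → (108.421,62.835) → (86.342,62.835) → (86.342,134.906), returning to the start.

Shape 2 is a cubic bezier drawn with `<path>`. Its stroke #ff0000 means cut at S735, F1401. After flipping Y the toolpath is (117.704,125.511) → (109.619,117.588) → (92.704,114.958) → (72.492,115.805) → (54.514,118.318) → (44.306,120.683) → (47.398,121.087).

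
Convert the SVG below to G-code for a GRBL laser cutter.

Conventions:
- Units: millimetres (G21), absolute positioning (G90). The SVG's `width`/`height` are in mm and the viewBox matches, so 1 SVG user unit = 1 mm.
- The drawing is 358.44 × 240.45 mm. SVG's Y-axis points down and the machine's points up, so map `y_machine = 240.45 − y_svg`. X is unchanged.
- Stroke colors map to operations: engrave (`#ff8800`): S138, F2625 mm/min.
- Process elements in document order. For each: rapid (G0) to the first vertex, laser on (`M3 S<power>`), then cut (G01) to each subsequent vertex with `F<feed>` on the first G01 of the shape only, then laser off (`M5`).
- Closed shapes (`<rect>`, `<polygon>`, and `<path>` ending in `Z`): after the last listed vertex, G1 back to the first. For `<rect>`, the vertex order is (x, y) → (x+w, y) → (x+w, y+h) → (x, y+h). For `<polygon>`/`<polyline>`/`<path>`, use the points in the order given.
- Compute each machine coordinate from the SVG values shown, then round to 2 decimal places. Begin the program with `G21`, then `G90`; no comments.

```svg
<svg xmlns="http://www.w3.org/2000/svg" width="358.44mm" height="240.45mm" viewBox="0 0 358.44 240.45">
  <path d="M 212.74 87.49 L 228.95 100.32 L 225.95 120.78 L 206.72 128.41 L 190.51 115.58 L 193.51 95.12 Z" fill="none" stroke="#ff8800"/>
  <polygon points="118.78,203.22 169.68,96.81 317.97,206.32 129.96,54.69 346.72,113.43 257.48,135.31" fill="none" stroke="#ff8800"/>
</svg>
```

1 u = 1 mm; y_m = 240.45 − y.

[1] `<path>` regular polygon, #ff8800→engrave S138 F2625: (212.74,152.96) → (228.95,140.13) → (225.95,119.67) → (206.72,112.04) → (190.51,124.87) → (193.51,145.33) → (212.74,152.96) (closed)

[2] `<polygon>` closed polygon, #ff8800→engrave S138 F2625: (118.78,37.23) → (169.68,143.64) → (317.97,34.13) → (129.96,185.76) → (346.72,127.02) → (257.48,105.14) → (118.78,37.23) (closed)

G21
G90
G0 X212.74 Y152.96
M3 S138
G01 X228.95 Y140.13 F2625
G01 X225.95 Y119.67
G01 X206.72 Y112.04
G01 X190.51 Y124.87
G01 X193.51 Y145.33
G01 X212.74 Y152.96
M5
G0 X118.78 Y37.23
M3 S138
G01 X169.68 Y143.64 F2625
G01 X317.97 Y34.13
G01 X129.96 Y185.76
G01 X346.72 Y127.02
G01 X257.48 Y105.14
G01 X118.78 Y37.23
M5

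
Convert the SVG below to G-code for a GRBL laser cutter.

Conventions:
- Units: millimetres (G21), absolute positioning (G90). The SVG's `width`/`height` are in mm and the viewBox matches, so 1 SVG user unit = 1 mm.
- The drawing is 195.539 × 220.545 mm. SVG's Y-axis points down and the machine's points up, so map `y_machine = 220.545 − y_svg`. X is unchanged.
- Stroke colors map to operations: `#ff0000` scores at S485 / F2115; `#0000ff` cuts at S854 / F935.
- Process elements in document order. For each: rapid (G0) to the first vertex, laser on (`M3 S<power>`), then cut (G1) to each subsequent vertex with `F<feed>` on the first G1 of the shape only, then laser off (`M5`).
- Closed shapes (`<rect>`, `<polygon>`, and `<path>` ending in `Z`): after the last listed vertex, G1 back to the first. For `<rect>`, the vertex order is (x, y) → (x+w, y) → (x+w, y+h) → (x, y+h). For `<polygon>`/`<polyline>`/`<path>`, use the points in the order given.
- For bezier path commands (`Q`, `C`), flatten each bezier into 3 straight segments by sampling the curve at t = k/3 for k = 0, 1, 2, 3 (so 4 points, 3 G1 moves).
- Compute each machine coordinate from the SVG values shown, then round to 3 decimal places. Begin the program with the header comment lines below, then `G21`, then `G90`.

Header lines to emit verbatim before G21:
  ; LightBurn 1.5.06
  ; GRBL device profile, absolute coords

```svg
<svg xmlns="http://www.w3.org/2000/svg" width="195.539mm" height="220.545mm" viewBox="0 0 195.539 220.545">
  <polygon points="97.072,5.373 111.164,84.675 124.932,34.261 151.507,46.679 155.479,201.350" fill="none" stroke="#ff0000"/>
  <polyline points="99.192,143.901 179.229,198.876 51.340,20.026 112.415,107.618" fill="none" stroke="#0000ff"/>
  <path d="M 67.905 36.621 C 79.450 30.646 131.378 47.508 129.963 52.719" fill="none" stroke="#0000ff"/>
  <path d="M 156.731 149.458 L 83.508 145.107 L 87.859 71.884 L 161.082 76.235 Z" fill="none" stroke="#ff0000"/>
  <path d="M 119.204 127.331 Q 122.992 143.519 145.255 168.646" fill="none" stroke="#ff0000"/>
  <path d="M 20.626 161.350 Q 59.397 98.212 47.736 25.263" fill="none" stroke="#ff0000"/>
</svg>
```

; LightBurn 1.5.06
; GRBL device profile, absolute coords
G21
G90
G0 X97.072 Y215.172
M3 S485
G1 X111.164 Y135.870 F2115
G1 X124.932 Y186.284
G1 X151.507 Y173.866
G1 X155.479 Y19.195
G1 X97.072 Y215.172
M5
G0 X99.192 Y76.644
M3 S854
G1 X179.229 Y21.669 F935
G1 X51.340 Y200.519
G1 X112.415 Y112.927
M5
G0 X67.905 Y183.924
M3 S854
G1 X89.440 Y183.564 F935
G1 X117.068 Y175.643
G1 X129.963 Y167.826
M5
G0 X156.731 Y71.087
M3 S485
G1 X83.508 Y75.438 F2115
G1 X87.859 Y148.661
G1 X161.082 Y144.310
G1 X156.731 Y71.087
M5
G0 X119.204 Y93.214
M3 S485
G1 X123.782 Y81.429 F2115
G1 X132.466 Y67.657
G1 X145.255 Y51.899
M5
G0 X20.626 Y59.195
M3 S485
G1 X40.870 Y102.377 F2115
G1 X49.906 Y147.739
G1 X47.736 Y195.282
M5

viewBox `0 0 195.539 220.545` with mm width/height → 1 unit = 1 mm. Flip: y_m = 220.545 − y_svg.

**Shape 1** — `<polygon>` closed polygon, stroke `#ff0000` → score (S485, F2115). Machine vertices: (97.072,215.172) → (111.164,135.870) → (124.932,186.284) → (151.507,173.866) → (155.479,19.195) → (97.072,215.172). Closed: final G1 returns to the first vertex.

**Shape 2** — `<polyline>` open polyline, stroke `#0000ff` → cut (S854, F935). Machine vertices: (99.192,76.644) → (179.229,21.669) → (51.340,200.519) → (112.415,112.927). Open path.

**Shape 3** — `<path>` cubic bezier, stroke `#0000ff` → cut (S854, F935). Control points (SVG): P0=(67.905,36.621), P1=(79.450,30.646), P2=(131.378,47.508), P3=(129.963,52.719); sampled at t=k/3. Machine vertices: (67.905,183.924) → (89.440,183.564) → (117.068,175.643) → (129.963,167.826). Open path.

**Shape 4** — `<path>` regular polygon, stroke `#ff0000` → score (S485, F2115). Machine vertices: (156.731,71.087) → (83.508,75.438) → (87.859,148.661) → (161.082,144.310) → (156.731,71.087). Closed: final G1 returns to the first vertex.

**Shape 5** — `<path>` quadratic bezier, stroke `#ff0000` → score (S485, F2115). Control points (SVG): P0=(119.204,127.331), P1=(122.992,143.519), P2=(145.255,168.646); sampled at t=k/3. Machine vertices: (119.204,93.214) → (123.782,81.429) → (132.466,67.657) → (145.255,51.899). Open path.

**Shape 6** — `<path>` quadratic bezier, stroke `#ff0000` → score (S485, F2115). Control points (SVG): P0=(20.626,161.350), P1=(59.397,98.212), P2=(47.736,25.263); sampled at t=k/3. Machine vertices: (20.626,59.195) → (40.870,102.377) → (49.906,147.739) → (47.736,195.282). Open path.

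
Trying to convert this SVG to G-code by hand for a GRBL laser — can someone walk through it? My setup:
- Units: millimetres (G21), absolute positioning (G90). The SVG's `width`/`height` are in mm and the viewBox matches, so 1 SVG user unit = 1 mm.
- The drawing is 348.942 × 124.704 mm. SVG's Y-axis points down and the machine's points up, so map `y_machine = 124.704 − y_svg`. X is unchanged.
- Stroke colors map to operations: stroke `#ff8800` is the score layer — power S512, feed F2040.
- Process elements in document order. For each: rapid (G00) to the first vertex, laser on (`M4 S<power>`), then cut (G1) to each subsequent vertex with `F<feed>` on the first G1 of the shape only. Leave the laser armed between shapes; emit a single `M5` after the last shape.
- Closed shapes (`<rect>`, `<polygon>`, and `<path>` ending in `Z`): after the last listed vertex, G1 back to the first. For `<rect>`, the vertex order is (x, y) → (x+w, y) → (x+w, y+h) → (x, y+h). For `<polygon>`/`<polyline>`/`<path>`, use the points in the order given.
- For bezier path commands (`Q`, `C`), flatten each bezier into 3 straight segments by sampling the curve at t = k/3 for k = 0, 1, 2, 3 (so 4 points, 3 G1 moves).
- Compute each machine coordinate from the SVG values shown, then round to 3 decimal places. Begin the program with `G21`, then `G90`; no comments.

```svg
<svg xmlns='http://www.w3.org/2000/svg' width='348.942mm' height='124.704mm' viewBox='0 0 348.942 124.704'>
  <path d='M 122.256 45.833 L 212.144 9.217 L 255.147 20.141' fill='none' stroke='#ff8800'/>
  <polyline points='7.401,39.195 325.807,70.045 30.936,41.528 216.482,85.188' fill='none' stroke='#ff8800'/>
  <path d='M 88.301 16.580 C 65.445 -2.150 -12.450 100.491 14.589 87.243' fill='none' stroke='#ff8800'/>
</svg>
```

G21
G90
G00 X122.256 Y78.871
M4 S512
G1 X212.144 Y115.487 F2040
G1 X255.147 Y104.563
G00 X7.401 Y85.509
M4 S512
G1 X325.807 Y54.659 F2040
G1 X30.936 Y83.176
G1 X216.482 Y39.516
G00 X88.301 Y108.124
M4 S512
G1 X53.024 Y95.184 F2040
G1 X16.603 Y54.055
G1 X14.589 Y37.461
M5

viewBox `0 0 348.942 124.704` with mm width/height → 1 unit = 1 mm. Flip: y_m = 124.704 − y_svg.

**Shape 1** — `<path>` open polyline, stroke `#ff8800` → score (S512, F2040). Machine vertices: (122.256,78.871) → (212.144,115.487) → (255.147,104.563). Open path.

**Shape 2** — `<polyline>` open polyline, stroke `#ff8800` → score (S512, F2040). Machine vertices: (7.401,85.509) → (325.807,54.659) → (30.936,83.176) → (216.482,39.516). Open path.

**Shape 3** — `<path>` cubic bezier, stroke `#ff8800` → score (S512, F2040). Control points (SVG): P0=(88.301,16.580), P1=(65.445,-2.150), P2=(-12.450,100.491), P3=(14.589,87.243); sampled at t=k/3. Machine vertices: (88.301,108.124) → (53.024,95.184) → (16.603,54.055) → (14.589,37.461). Open path.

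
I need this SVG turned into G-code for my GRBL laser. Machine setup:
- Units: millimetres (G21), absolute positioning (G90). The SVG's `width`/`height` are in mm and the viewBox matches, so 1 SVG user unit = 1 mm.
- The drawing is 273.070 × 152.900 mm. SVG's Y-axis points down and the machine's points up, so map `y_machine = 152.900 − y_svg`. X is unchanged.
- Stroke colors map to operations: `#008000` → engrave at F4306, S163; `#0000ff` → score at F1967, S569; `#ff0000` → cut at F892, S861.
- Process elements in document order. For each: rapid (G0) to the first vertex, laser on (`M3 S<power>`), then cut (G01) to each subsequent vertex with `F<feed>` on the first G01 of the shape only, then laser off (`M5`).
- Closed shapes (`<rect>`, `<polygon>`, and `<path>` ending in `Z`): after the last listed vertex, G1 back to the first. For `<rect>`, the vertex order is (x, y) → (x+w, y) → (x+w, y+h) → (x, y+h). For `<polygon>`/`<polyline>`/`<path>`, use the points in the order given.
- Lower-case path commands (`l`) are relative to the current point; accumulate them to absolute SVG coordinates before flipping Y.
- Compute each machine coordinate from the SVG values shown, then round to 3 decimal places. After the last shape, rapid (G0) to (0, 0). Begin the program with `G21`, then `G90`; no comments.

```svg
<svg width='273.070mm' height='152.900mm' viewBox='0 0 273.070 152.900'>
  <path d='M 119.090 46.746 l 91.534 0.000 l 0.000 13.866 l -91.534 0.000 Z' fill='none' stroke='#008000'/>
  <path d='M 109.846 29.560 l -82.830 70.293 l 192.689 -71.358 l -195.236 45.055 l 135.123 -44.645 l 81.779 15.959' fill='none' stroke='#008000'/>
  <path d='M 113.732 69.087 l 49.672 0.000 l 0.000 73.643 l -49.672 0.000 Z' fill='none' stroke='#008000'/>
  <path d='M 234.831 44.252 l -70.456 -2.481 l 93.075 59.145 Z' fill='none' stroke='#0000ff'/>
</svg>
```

viewBox `0 0 273.070 152.900` with mm width/height → 1 unit = 1 mm. Flip: y_m = 152.900 − y_svg.

**Shape 1** — `<path>` rectangle, stroke `#008000` → engrave (S163, F4306). Machine vertices: (119.090,106.154) → (210.624,106.154) → (210.624,92.288) → (119.090,92.288) → (119.090,106.154). Closed: final G1 returns to the first vertex.

**Shape 2** — `<path>` open polyline, stroke `#008000` → engrave (S163, F4306). Machine vertices: (109.846,123.340) → (27.016,53.047) → (219.705,124.405) → (24.469,79.350) → (159.592,123.995) → (241.371,108.036). Open path.

**Shape 3** — `<path>` rectangle, stroke `#008000` → engrave (S163, F4306). Machine vertices: (113.732,83.813) → (163.404,83.813) → (163.404,10.170) → (113.732,10.170) → (113.732,83.813). Closed: final G1 returns to the first vertex.

**Shape 4** — `<path>` closed polygon, stroke `#0000ff` → score (S569, F1967). Machine vertices: (234.831,108.648) → (164.375,111.129) → (257.450,51.984) → (234.831,108.648). Closed: final G1 returns to the first vertex.

G21
G90
G0 X119.090 Y106.154
M3 S163
G01 X210.624 Y106.154 F4306
G01 X210.624 Y92.288
G01 X119.090 Y92.288
G01 X119.090 Y106.154
M5
G0 X109.846 Y123.340
M3 S163
G01 X27.016 Y53.047 F4306
G01 X219.705 Y124.405
G01 X24.469 Y79.350
G01 X159.592 Y123.995
G01 X241.371 Y108.036
M5
G0 X113.732 Y83.813
M3 S163
G01 X163.404 Y83.813 F4306
G01 X163.404 Y10.170
G01 X113.732 Y10.170
G01 X113.732 Y83.813
M5
G0 X234.831 Y108.648
M3 S569
G01 X164.375 Y111.129 F1967
G01 X257.450 Y51.984
G01 X234.831 Y108.648
M5
G0 X0.000 Y0.000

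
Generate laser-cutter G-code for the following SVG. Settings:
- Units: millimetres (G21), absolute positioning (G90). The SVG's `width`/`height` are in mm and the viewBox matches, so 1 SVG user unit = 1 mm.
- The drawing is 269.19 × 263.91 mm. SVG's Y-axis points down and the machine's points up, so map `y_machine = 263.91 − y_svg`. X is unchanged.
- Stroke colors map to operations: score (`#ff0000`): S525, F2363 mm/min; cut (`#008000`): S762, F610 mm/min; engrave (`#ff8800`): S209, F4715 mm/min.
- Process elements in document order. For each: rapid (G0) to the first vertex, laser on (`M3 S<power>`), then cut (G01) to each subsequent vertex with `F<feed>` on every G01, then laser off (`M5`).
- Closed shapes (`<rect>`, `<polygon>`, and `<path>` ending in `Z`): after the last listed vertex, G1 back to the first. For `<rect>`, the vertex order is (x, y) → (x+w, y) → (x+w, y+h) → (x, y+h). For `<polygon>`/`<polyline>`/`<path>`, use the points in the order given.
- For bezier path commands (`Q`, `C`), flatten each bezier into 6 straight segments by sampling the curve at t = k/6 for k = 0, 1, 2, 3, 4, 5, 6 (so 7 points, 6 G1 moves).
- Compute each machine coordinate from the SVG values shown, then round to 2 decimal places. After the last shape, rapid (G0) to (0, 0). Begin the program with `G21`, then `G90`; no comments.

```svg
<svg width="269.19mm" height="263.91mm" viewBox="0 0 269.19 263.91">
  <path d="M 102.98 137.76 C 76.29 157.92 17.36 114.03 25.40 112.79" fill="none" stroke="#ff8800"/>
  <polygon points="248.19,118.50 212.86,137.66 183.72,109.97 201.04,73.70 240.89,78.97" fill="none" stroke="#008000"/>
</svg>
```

G21
G90
G0 X102.98 Y126.15
M3 S209
G01 X87.41 Y120.91 F4715
G01 X69.22 Y123.39 F4715
G01 X51.17 Y130.61 F4715
G01 X36.01 Y139.62 F4715
G01 X26.50 Y147.44 F4715
G01 X25.40 Y151.12 F4715
M5
G0 X248.19 Y145.41
M3 S762
G01 X212.86 Y126.25 F610
G01 X183.72 Y153.94 F610
G01 X201.04 Y190.21 F610
G01 X240.89 Y184.94 F610
G01 X248.19 Y145.41 F610
M5
G0 X0.00 Y0.00

1 u = 1 mm; y_m = 263.91 − y.

[1] `<path>` cubic bezier, #ff8800→engrave S209 F4715: (102.98,126.15) → (87.41,120.91) → (69.22,123.39) → (51.17,130.61) → (36.01,139.62) → (26.50,147.44) → (25.40,151.12)

[2] `<polygon>` regular polygon, #008000→cut S762 F610: (248.19,145.41) → (212.86,126.25) → (183.72,153.94) → (201.04,190.21) → (240.89,184.94) → (248.19,145.41) (closed)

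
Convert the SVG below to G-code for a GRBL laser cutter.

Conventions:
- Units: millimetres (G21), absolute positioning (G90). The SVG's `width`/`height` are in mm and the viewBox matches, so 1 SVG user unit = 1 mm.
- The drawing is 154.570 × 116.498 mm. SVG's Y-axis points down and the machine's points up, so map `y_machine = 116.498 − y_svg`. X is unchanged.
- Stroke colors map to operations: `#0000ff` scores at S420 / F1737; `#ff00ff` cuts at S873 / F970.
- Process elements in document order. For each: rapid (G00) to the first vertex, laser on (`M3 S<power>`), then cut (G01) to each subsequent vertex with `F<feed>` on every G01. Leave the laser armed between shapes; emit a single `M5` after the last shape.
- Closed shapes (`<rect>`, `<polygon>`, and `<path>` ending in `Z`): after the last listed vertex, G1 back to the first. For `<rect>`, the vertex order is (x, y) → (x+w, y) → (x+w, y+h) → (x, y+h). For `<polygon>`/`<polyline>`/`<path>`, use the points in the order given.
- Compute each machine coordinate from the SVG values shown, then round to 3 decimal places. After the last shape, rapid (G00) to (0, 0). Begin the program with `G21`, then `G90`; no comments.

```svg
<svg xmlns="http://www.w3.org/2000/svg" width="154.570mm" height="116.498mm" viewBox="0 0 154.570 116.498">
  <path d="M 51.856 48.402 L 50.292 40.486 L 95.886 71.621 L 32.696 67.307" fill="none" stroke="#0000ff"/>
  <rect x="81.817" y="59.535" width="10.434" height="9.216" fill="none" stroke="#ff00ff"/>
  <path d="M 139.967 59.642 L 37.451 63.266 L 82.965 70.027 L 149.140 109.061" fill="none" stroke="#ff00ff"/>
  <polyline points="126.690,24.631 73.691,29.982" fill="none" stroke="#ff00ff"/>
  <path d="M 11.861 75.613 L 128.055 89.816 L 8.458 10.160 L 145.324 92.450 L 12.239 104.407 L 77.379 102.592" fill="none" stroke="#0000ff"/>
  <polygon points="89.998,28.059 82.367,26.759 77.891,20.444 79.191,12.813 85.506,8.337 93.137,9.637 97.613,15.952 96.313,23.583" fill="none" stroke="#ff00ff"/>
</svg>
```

G21
G90
G00 X51.856 Y68.096
M3 S420
G01 X50.292 Y76.012 F1737
G01 X95.886 Y44.877 F1737
G01 X32.696 Y49.191 F1737
G00 X81.817 Y56.963
M3 S873
G01 X92.251 Y56.963 F970
G01 X92.251 Y47.747 F970
G01 X81.817 Y47.747 F970
G01 X81.817 Y56.963 F970
G00 X139.967 Y56.856
M3 S873
G01 X37.451 Y53.232 F970
G01 X82.965 Y46.471 F970
G01 X149.140 Y7.437 F970
G00 X126.690 Y91.867
M3 S873
G01 X73.691 Y86.516 F970
G00 X11.861 Y40.885
M3 S420
G01 X128.055 Y26.682 F1737
G01 X8.458 Y106.338 F1737
G01 X145.324 Y24.048 F1737
G01 X12.239 Y12.091 F1737
G01 X77.379 Y13.906 F1737
G00 X89.998 Y88.439
M3 S873
G01 X82.367 Y89.739 F970
G01 X77.891 Y96.054 F970
G01 X79.191 Y103.685 F970
G01 X85.506 Y108.161 F970
G01 X93.137 Y106.861 F970
G01 X97.613 Y100.546 F970
G01 X96.313 Y92.915 F970
G01 X89.998 Y88.439 F970
M5
G00 X0.000 Y0.000

1 u = 1 mm; y_m = 116.498 − y.

[1] `<path>` open polyline, #0000ff→score S420 F1737: (51.856,68.096) → (50.292,76.012) → (95.886,44.877) → (32.696,49.191)

[2] `<rect>` rectangle, #ff00ff→cut S873 F970: (81.817,56.963) → (92.251,56.963) → (92.251,47.747) → (81.817,47.747) → (81.817,56.963) (closed)

[3] `<path>` open polyline, #ff00ff→cut S873 F970: (139.967,56.856) → (37.451,53.232) → (82.965,46.471) → (149.140,7.437)

[4] `<polyline>` line segment, #ff00ff→cut S873 F970: (126.690,91.867) → (73.691,86.516)

[5] `<path>` open polyline, #0000ff→score S420 F1737: (11.861,40.885) → (128.055,26.682) → (8.458,106.338) → (145.324,24.048) → (12.239,12.091) → (77.379,13.906)

[6] `<polygon>` regular polygon, #ff00ff→cut S873 F970: (89.998,88.439) → (82.367,89.739) → (77.891,96.054) → (79.191,103.685) → (85.506,108.161) → (93.137,106.861) → (97.613,100.546) → (96.313,92.915) → (89.998,88.439) (closed)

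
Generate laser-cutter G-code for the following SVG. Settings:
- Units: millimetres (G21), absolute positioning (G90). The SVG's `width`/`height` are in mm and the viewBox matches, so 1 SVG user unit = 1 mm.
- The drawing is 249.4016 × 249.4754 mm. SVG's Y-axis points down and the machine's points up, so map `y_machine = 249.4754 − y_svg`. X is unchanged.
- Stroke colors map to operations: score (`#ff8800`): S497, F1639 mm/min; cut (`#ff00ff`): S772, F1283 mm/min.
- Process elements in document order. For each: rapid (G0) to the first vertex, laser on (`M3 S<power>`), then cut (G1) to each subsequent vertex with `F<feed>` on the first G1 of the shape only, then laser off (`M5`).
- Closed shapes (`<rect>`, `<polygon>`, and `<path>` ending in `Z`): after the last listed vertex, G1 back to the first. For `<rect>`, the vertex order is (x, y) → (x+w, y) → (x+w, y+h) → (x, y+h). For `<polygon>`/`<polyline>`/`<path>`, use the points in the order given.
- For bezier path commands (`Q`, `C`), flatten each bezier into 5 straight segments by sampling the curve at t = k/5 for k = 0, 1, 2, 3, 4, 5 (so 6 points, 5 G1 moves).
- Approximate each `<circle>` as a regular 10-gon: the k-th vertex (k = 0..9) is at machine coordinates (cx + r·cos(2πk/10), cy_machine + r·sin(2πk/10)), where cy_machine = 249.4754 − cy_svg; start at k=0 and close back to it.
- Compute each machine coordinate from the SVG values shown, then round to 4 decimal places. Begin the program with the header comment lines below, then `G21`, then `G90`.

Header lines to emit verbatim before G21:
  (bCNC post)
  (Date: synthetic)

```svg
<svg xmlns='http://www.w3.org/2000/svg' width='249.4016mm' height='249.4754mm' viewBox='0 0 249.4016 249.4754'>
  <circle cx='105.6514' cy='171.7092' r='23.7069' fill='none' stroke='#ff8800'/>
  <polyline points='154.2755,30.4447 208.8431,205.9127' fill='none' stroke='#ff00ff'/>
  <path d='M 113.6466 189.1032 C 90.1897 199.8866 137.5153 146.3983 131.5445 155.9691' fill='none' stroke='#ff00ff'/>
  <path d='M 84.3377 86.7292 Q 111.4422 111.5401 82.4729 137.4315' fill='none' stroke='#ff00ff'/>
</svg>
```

viewBox `0 0 249.4016 249.4754` with mm width/height → 1 unit = 1 mm. Flip: y_m = 249.4754 − y_svg.

**Shape 1** — `<circle>` circle, stroke `#ff8800` → score (S497, F1639). Machine vertices: (129.3583,77.7662) → (124.8307,91.7008) → (112.9772,100.3128) → (98.3256,100.3128) → (86.4721,91.7008) → (81.9445,77.7662) → (86.4721,63.8316) → (98.3256,55.2196) → (112.9772,55.2196) → (124.8307,63.8316) → (129.3583,77.7662). Closed: final G1 returns to the first vertex.

**Shape 2** — `<polyline>` line segment, stroke `#ff00ff` → cut (S772, F1283). Machine vertices: (154.2755,219.0307) → (208.8431,43.5627). Open path.

**Shape 3** — `<path>` cubic bezier, stroke `#ff00ff` → cut (S772, F1283). Control points (SVG): P0=(113.6466,189.1032), P1=(90.1897,199.8866), P2=(137.5153,146.3983), P3=(131.5445,155.9691); sampled at t=k/5. Machine vertices: (113.6466,60.3722) → (107.0737,60.5961) → (111.5329,70.1334) → (121.0682,82.8721) → (129.7240,92.7003) → (131.5445,93.5063). Open path.

**Shape 4** — `<path>` quadratic bezier, stroke `#ff00ff` → cut (S772, F1283). Control points (SVG): P0=(84.3377,86.7292), P1=(111.4422,111.5401), P2=(82.4729,137.4315); sampled at t=k/5. Machine vertices: (84.3377,162.7462) → (92.9365,152.7786) → (97.0495,142.7246) → (96.6765,132.5841) → (91.8177,122.3572) → (82.4729,112.0439). Open path.

(bCNC post)
(Date: synthetic)
G21
G90
G0 X129.3583 Y77.7662
M3 S497
G1 X124.8307 Y91.7008 F1639
G1 X112.9772 Y100.3128
G1 X98.3256 Y100.3128
G1 X86.4721 Y91.7008
G1 X81.9445 Y77.7662
G1 X86.4721 Y63.8316
G1 X98.3256 Y55.2196
G1 X112.9772 Y55.2196
G1 X124.8307 Y63.8316
G1 X129.3583 Y77.7662
M5
G0 X154.2755 Y219.0307
M3 S772
G1 X208.8431 Y43.5627 F1283
M5
G0 X113.6466 Y60.3722
M3 S772
G1 X107.0737 Y60.5961 F1283
G1 X111.5329 Y70.1334
G1 X121.0682 Y82.8721
G1 X129.7240 Y92.7003
G1 X131.5445 Y93.5063
M5
G0 X84.3377 Y162.7462
M3 S772
G1 X92.9365 Y152.7786 F1283
G1 X97.0495 Y142.7246
G1 X96.6765 Y132.5841
G1 X91.8177 Y122.3572
G1 X82.4729 Y112.0439
M5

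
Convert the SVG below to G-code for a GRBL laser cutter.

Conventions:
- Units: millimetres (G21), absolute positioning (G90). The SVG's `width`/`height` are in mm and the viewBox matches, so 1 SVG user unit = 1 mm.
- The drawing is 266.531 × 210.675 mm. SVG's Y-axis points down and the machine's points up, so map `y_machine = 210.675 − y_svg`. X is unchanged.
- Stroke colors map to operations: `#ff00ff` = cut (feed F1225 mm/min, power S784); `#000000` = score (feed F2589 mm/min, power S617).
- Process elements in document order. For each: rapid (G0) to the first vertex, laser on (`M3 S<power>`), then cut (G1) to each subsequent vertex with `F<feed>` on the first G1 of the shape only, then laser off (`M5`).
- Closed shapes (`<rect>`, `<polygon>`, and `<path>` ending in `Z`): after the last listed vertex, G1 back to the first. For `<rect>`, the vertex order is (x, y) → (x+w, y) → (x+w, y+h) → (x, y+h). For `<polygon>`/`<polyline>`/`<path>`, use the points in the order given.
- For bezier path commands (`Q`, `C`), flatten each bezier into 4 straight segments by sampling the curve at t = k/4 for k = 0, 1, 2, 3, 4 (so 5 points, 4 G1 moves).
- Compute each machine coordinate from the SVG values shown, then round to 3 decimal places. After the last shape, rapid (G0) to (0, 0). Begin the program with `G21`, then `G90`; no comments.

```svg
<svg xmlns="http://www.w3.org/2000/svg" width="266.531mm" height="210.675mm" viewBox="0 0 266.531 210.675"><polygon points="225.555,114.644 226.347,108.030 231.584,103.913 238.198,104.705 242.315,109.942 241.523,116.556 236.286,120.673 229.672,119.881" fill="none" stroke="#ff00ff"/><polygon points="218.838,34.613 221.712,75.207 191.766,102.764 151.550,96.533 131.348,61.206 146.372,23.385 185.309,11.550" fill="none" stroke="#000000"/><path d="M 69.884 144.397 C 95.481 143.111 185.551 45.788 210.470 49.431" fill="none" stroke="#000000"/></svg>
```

Since the viewBox matches the mm dimensions, user units are millimetres directly. The only transform is the Y-flip y_m = 210.675 − y_svg.

Shape 1 is a regular polygon drawn with `<polygon>`. Its stroke #ff00ff means cut at S784, F1225. After flipping Y the toolpath is (225.555,96.031) → (226.347,102.645) → (231.584,106.762) → (238.198,105.970) → (242.315,100.733) → (241.523,94.119) → (236.286,90.002) → (229.672,90.794) → (225.555,96.031), returning to the start.

Shape 2 is a regular polygon drawn with `<polygon>`. Its stroke #000000 means score at S617, F2589. After flipping Y the toolpath is (218.838,176.062) → (221.712,135.468) → (191.766,107.911) → (151.550,114.142) → (131.348,149.469) → (146.372,187.290) → (185.309,199.125) → (218.838,176.062), returning to the start.

Shape 3 is a cubic bezier drawn with `<path>`. Its stroke #000000 means score at S617, F2589. After flipping Y the toolpath is (69.884,66.278) → (99.145,82.171) → (140.431,115.609) → (181.590,148.123) → (210.470,161.244).

G21
G90
G0 X225.555 Y96.031
M3 S784
G1 X226.347 Y102.645 F1225
G1 X231.584 Y106.762
G1 X238.198 Y105.970
G1 X242.315 Y100.733
G1 X241.523 Y94.119
G1 X236.286 Y90.002
G1 X229.672 Y90.794
G1 X225.555 Y96.031
M5
G0 X218.838 Y176.062
M3 S617
G1 X221.712 Y135.468 F2589
G1 X191.766 Y107.911
G1 X151.550 Y114.142
G1 X131.348 Y149.469
G1 X146.372 Y187.290
G1 X185.309 Y199.125
G1 X218.838 Y176.062
M5
G0 X69.884 Y66.278
M3 S617
G1 X99.145 Y82.171 F2589
G1 X140.431 Y115.609
G1 X181.590 Y148.123
G1 X210.470 Y161.244
M5
G0 X0.000 Y0.000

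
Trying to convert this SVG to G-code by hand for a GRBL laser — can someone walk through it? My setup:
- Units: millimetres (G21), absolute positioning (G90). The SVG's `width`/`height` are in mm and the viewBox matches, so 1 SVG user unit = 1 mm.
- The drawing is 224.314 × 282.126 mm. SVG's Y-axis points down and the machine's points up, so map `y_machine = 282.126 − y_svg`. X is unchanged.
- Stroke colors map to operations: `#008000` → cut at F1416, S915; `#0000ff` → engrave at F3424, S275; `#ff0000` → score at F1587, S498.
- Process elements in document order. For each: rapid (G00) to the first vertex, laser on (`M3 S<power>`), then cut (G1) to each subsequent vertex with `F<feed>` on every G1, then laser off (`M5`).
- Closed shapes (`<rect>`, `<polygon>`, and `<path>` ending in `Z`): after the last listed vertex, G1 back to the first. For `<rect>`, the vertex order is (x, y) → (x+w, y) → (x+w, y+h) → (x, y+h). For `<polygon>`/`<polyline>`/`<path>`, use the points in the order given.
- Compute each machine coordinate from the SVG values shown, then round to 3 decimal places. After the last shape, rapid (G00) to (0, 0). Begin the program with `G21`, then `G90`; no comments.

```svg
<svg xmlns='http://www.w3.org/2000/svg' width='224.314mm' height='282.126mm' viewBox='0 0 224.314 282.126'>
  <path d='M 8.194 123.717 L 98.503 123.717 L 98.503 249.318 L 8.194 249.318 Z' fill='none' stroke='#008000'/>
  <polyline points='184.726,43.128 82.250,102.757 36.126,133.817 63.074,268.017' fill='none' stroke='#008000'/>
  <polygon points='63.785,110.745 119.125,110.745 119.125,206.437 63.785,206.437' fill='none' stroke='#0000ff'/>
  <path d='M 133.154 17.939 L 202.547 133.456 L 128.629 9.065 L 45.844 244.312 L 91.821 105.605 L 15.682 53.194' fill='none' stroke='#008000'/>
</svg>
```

G21
G90
G00 X8.194 Y158.409
M3 S915
G1 X98.503 Y158.409 F1416
G1 X98.503 Y32.808 F1416
G1 X8.194 Y32.808 F1416
G1 X8.194 Y158.409 F1416
M5
G00 X184.726 Y238.998
M3 S915
G1 X82.250 Y179.369 F1416
G1 X36.126 Y148.309 F1416
G1 X63.074 Y14.109 F1416
M5
G00 X63.785 Y171.381
M3 S275
G1 X119.125 Y171.381 F3424
G1 X119.125 Y75.689 F3424
G1 X63.785 Y75.689 F3424
G1 X63.785 Y171.381 F3424
M5
G00 X133.154 Y264.187
M3 S915
G1 X202.547 Y148.670 F1416
G1 X128.629 Y273.061 F1416
G1 X45.844 Y37.814 F1416
G1 X91.821 Y176.521 F1416
G1 X15.682 Y228.932 F1416
M5
G00 X0.000 Y0.000

1 u = 1 mm; y_m = 282.126 − y.

[1] `<path>` rectangle, #008000→cut S915 F1416: (8.194,158.409) → (98.503,158.409) → (98.503,32.808) → (8.194,32.808) → (8.194,158.409) (closed)

[2] `<polyline>` open polyline, #008000→cut S915 F1416: (184.726,238.998) → (82.250,179.369) → (36.126,148.309) → (63.074,14.109)

[3] `<polygon>` rectangle, #0000ff→engrave S275 F3424: (63.785,171.381) → (119.125,171.381) → (119.125,75.689) → (63.785,75.689) → (63.785,171.381) (closed)

[4] `<path>` open polyline, #008000→cut S915 F1416: (133.154,264.187) → (202.547,148.670) → (128.629,273.061) → (45.844,37.814) → (91.821,176.521) → (15.682,228.932)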